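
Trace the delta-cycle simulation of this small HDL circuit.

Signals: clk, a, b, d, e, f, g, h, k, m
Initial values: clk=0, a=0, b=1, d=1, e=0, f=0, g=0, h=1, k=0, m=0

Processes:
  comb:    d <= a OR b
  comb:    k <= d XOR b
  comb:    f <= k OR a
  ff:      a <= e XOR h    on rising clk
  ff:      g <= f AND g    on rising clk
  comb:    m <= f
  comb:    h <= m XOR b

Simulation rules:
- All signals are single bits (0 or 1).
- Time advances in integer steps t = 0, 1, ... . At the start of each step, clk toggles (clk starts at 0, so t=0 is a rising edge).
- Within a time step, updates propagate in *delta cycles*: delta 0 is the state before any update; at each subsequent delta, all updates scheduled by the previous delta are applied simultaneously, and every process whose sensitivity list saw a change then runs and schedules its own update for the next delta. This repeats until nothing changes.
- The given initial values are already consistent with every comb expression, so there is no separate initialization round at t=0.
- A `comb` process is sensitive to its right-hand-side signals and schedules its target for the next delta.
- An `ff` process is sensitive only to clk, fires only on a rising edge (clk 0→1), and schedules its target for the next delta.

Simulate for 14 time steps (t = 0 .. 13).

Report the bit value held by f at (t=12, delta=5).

1

[bits: clk,h,m,g,k,e,a,d,f,b]
t=0: Δ0=0100000101 Δ1=1100000101 Δ2=1100001101 Δ3=1100001111 Δ4=1110001111 Δ5=1010001111 | 5Δ
t=1: Δ0=1010001111 Δ1=0010001111 | 1Δ
t=2: Δ0=0010001111 Δ1=1010001111 Δ2=1010000111 Δ3=1010000101 Δ4=1000000101 Δ5=1100000101 | 5Δ
t=3: Δ0=1100000101 Δ1=0100000101 | 1Δ
t=4: Δ0=0100000101 Δ1=1100000101 Δ2=1100001101 Δ3=1100001111 Δ4=1110001111 Δ5=1010001111 | 5Δ
t=5: Δ0=1010001111 Δ1=0010001111 | 1Δ
t=6: Δ0=0010001111 Δ1=1010001111 Δ2=1010000111 Δ3=1010000101 Δ4=1000000101 Δ5=1100000101 | 5Δ
t=7: Δ0=1100000101 Δ1=0100000101 | 1Δ
t=8: Δ0=0100000101 Δ1=1100000101 Δ2=1100001101 Δ3=1100001111 Δ4=1110001111 Δ5=1010001111 | 5Δ
t=9: Δ0=1010001111 Δ1=0010001111 | 1Δ
t=10: Δ0=0010001111 Δ1=1010001111 Δ2=1010000111 Δ3=1010000101 Δ4=1000000101 Δ5=1100000101 | 5Δ
t=11: Δ0=1100000101 Δ1=0100000101 | 1Δ
t=12: Δ0=0100000101 Δ1=1100000101 Δ2=1100001101 Δ3=1100001111 Δ4=1110001111 Δ5=1010001111 | 5Δ
t=13: Δ0=1010001111 Δ1=0010001111 | 1Δ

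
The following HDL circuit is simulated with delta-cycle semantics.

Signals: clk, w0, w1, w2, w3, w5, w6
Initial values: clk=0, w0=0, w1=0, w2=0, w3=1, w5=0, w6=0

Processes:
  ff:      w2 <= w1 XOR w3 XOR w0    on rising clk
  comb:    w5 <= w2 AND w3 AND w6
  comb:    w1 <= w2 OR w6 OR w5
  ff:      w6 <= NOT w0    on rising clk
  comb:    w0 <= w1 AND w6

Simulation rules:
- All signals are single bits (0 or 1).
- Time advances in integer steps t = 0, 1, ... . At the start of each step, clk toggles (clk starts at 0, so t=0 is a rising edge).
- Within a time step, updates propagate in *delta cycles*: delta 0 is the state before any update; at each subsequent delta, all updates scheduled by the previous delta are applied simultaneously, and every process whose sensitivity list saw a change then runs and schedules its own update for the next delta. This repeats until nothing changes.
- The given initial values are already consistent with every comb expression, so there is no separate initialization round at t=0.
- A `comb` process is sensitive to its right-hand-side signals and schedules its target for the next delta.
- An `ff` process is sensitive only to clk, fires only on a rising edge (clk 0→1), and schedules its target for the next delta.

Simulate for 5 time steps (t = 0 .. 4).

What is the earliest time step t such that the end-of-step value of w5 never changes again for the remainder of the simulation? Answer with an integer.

2

t0.Δ0 w5=0 w3=1 w6=0 w2=0 w1=0 clk=0 w0=0
t0.Δ1 w5=0 w3=1 w6=0 w2=0 w1=0 clk=1 w0=0
t0.Δ2 w5=0 w3=1 w6=1 w2=1 w1=0 clk=1 w0=0
t0.Δ3 w5=1 w3=1 w6=1 w2=1 w1=1 clk=1 w0=0
t0.Δ4 w5=1 w3=1 w6=1 w2=1 w1=1 clk=1 w0=1
t1.Δ0 w5=1 w3=1 w6=1 w2=1 w1=1 clk=1 w0=1
t1.Δ1 w5=1 w3=1 w6=1 w2=1 w1=1 clk=0 w0=1
t2.Δ0 w5=1 w3=1 w6=1 w2=1 w1=1 clk=0 w0=1
t2.Δ1 w5=1 w3=1 w6=1 w2=1 w1=1 clk=1 w0=1
t2.Δ2 w5=1 w3=1 w6=0 w2=1 w1=1 clk=1 w0=1
t2.Δ3 w5=0 w3=1 w6=0 w2=1 w1=1 clk=1 w0=0
t3.Δ0 w5=0 w3=1 w6=0 w2=1 w1=1 clk=1 w0=0
t3.Δ1 w5=0 w3=1 w6=0 w2=1 w1=1 clk=0 w0=0
t4.Δ0 w5=0 w3=1 w6=0 w2=1 w1=1 clk=0 w0=0
t4.Δ1 w5=0 w3=1 w6=0 w2=1 w1=1 clk=1 w0=0
t4.Δ2 w5=0 w3=1 w6=1 w2=0 w1=1 clk=1 w0=0
t4.Δ3 w5=0 w3=1 w6=1 w2=0 w1=1 clk=1 w0=1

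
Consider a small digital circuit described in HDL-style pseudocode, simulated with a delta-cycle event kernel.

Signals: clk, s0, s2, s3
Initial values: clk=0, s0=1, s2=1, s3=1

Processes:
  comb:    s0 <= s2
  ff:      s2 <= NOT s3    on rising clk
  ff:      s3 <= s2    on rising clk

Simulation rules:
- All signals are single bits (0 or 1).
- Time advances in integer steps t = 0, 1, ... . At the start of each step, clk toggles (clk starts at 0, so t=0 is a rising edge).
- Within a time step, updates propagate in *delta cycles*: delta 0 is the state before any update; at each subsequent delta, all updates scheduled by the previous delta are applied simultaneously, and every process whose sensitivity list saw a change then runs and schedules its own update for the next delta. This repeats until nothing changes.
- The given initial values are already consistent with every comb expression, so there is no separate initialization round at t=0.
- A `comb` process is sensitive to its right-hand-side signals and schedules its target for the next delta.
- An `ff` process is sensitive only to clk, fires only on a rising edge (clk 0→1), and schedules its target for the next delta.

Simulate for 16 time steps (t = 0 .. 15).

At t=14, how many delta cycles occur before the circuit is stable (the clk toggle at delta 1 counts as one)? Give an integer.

t0.Δ0 s2=1 clk=0 s3=1 s0=1
t0.Δ1 s2=1 clk=1 s3=1 s0=1
t0.Δ2 s2=0 clk=1 s3=1 s0=1
t0.Δ3 s2=0 clk=1 s3=1 s0=0
t1.Δ0 s2=0 clk=1 s3=1 s0=0
t1.Δ1 s2=0 clk=0 s3=1 s0=0
t2.Δ0 s2=0 clk=0 s3=1 s0=0
t2.Δ1 s2=0 clk=1 s3=1 s0=0
t2.Δ2 s2=0 clk=1 s3=0 s0=0
t3.Δ0 s2=0 clk=1 s3=0 s0=0
t3.Δ1 s2=0 clk=0 s3=0 s0=0
t4.Δ0 s2=0 clk=0 s3=0 s0=0
t4.Δ1 s2=0 clk=1 s3=0 s0=0
t4.Δ2 s2=1 clk=1 s3=0 s0=0
t4.Δ3 s2=1 clk=1 s3=0 s0=1
t5.Δ0 s2=1 clk=1 s3=0 s0=1
t5.Δ1 s2=1 clk=0 s3=0 s0=1
t6.Δ0 s2=1 clk=0 s3=0 s0=1
t6.Δ1 s2=1 clk=1 s3=0 s0=1
t6.Δ2 s2=1 clk=1 s3=1 s0=1
t7.Δ0 s2=1 clk=1 s3=1 s0=1
t7.Δ1 s2=1 clk=0 s3=1 s0=1
t8.Δ0 s2=1 clk=0 s3=1 s0=1
t8.Δ1 s2=1 clk=1 s3=1 s0=1
t8.Δ2 s2=0 clk=1 s3=1 s0=1
t8.Δ3 s2=0 clk=1 s3=1 s0=0
t9.Δ0 s2=0 clk=1 s3=1 s0=0
t9.Δ1 s2=0 clk=0 s3=1 s0=0
t10.Δ0 s2=0 clk=0 s3=1 s0=0
t10.Δ1 s2=0 clk=1 s3=1 s0=0
t10.Δ2 s2=0 clk=1 s3=0 s0=0
t11.Δ0 s2=0 clk=1 s3=0 s0=0
t11.Δ1 s2=0 clk=0 s3=0 s0=0
t12.Δ0 s2=0 clk=0 s3=0 s0=0
t12.Δ1 s2=0 clk=1 s3=0 s0=0
t12.Δ2 s2=1 clk=1 s3=0 s0=0
t12.Δ3 s2=1 clk=1 s3=0 s0=1
t13.Δ0 s2=1 clk=1 s3=0 s0=1
t13.Δ1 s2=1 clk=0 s3=0 s0=1
t14.Δ0 s2=1 clk=0 s3=0 s0=1
t14.Δ1 s2=1 clk=1 s3=0 s0=1
t14.Δ2 s2=1 clk=1 s3=1 s0=1
t15.Δ0 s2=1 clk=1 s3=1 s0=1
t15.Δ1 s2=1 clk=0 s3=1 s0=1

2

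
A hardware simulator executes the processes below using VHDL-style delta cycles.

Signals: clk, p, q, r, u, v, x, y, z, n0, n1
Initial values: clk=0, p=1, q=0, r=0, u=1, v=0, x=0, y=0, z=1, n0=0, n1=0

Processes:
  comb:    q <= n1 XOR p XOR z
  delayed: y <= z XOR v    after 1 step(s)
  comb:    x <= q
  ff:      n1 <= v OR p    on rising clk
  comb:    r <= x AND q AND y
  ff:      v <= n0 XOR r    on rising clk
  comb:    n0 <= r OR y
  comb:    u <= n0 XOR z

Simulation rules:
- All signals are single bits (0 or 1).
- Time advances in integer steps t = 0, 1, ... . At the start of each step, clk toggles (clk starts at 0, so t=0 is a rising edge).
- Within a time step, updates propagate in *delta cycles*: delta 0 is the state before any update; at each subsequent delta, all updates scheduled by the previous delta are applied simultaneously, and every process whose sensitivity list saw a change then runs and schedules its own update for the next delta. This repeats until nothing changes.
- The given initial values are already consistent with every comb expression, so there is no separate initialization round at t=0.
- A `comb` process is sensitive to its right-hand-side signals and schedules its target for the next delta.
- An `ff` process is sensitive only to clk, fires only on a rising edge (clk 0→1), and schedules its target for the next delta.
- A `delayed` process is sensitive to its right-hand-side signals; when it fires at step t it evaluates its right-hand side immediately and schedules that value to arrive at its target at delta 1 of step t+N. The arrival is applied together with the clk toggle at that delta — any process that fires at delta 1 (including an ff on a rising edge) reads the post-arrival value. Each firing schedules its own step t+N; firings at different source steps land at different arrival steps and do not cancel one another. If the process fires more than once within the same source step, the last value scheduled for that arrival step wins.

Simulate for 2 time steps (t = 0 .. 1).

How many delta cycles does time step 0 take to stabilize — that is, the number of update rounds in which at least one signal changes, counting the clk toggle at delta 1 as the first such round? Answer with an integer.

[bits: x,n1,n0,q,y,r,v,p,clk,z,u]
t=0: Δ0=00000001011 Δ1=00000001111 Δ2=01000001111 Δ3=01010001111 Δ4=11010001111 | 4Δ
t=1: Δ0=11010001111 Δ1=11010001011 | 1Δ

4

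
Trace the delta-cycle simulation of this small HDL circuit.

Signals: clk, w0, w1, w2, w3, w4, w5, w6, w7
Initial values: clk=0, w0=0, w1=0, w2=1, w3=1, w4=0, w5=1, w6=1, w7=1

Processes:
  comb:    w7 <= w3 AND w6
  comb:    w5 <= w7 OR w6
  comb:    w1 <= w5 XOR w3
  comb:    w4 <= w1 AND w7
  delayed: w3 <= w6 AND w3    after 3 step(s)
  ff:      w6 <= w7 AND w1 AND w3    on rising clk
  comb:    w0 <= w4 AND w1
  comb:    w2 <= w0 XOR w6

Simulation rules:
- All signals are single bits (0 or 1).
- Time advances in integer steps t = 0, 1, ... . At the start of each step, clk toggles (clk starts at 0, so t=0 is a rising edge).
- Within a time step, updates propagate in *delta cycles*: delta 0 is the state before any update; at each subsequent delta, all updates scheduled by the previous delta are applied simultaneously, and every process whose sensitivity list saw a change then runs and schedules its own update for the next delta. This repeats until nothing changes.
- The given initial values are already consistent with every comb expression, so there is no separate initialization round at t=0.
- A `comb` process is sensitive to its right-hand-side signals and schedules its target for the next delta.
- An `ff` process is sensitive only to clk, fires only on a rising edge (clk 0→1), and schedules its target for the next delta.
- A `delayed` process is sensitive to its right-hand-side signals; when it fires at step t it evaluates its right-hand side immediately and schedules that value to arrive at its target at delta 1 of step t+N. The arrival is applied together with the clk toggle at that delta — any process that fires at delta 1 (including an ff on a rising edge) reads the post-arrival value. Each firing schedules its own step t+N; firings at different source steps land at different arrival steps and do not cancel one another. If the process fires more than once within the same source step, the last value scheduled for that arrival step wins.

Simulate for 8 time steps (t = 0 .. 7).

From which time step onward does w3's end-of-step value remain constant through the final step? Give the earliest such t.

t=0 Δ0: w0=0 clk=0 w5=1 w2=1 w7=1 w4=0 w3=1 w1=0 w6=1
  Δ1: clk:0→1
  Δ2: w6:1→0
  Δ3: w2:1→0, w7:1→0
  Δ4: w5:1→0
  Δ5: w1:0→1
  (5Δ to stable)
t=1 Δ0: w0=0 clk=1 w5=0 w2=0 w7=0 w4=0 w3=1 w1=1 w6=0
  Δ1: clk:1→0
  (1Δ to stable)
t=2 Δ0: w0=0 clk=0 w5=0 w2=0 w7=0 w4=0 w3=1 w1=1 w6=0
  Δ1: clk:0→1
  (1Δ to stable)
t=3 Δ0: w0=0 clk=1 w5=0 w2=0 w7=0 w4=0 w3=1 w1=1 w6=0
  Δ1: clk:1→0, w3:1→0
  Δ2: w1:1→0
  (2Δ to stable)
t=4 Δ0: w0=0 clk=0 w5=0 w2=0 w7=0 w4=0 w3=0 w1=0 w6=0
  Δ1: clk:0→1
  (1Δ to stable)
t=5 Δ0: w0=0 clk=1 w5=0 w2=0 w7=0 w4=0 w3=0 w1=0 w6=0
  Δ1: clk:1→0
  (1Δ to stable)
t=6 Δ0: w0=0 clk=0 w5=0 w2=0 w7=0 w4=0 w3=0 w1=0 w6=0
  Δ1: clk:0→1
  (1Δ to stable)
t=7 Δ0: w0=0 clk=1 w5=0 w2=0 w7=0 w4=0 w3=0 w1=0 w6=0
  Δ1: clk:1→0
  (1Δ to stable)

3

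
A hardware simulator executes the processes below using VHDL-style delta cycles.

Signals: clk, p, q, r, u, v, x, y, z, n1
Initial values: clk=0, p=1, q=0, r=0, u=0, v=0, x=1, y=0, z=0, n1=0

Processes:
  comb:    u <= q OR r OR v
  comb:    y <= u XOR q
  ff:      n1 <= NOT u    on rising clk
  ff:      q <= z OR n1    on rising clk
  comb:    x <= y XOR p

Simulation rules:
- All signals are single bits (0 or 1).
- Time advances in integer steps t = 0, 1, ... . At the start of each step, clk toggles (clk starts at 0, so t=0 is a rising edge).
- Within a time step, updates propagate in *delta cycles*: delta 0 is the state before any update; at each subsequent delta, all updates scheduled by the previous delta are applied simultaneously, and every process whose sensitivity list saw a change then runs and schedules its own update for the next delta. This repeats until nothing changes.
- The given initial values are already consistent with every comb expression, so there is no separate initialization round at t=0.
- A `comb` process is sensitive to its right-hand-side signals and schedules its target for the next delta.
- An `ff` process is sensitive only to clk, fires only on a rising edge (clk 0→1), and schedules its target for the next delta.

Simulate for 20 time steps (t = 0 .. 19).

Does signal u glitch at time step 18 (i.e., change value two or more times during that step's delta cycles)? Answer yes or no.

t=0 Δ0: p=1 n1=0 y=0 r=0 clk=0 u=0 x=1 z=0 v=0 q=0
  Δ1: clk:0→1
  Δ2: n1:0→1
  (2Δ to stable)
t=1 Δ0: p=1 n1=1 y=0 r=0 clk=1 u=0 x=1 z=0 v=0 q=0
  Δ1: clk:1→0
  (1Δ to stable)
t=2 Δ0: p=1 n1=1 y=0 r=0 clk=0 u=0 x=1 z=0 v=0 q=0
  Δ1: clk:0→1
  Δ2: q:0→1
  Δ3: y:0→1, u:0→1
  Δ4: y:1→0, x:1→0
  Δ5: x:0→1
  (5Δ to stable)
t=3 Δ0: p=1 n1=1 y=0 r=0 clk=1 u=1 x=1 z=0 v=0 q=1
  Δ1: clk:1→0
  (1Δ to stable)
t=4 Δ0: p=1 n1=1 y=0 r=0 clk=0 u=1 x=1 z=0 v=0 q=1
  Δ1: clk:0→1
  Δ2: n1:1→0
  (2Δ to stable)
t=5 Δ0: p=1 n1=0 y=0 r=0 clk=1 u=1 x=1 z=0 v=0 q=1
  Δ1: clk:1→0
  (1Δ to stable)
t=6 Δ0: p=1 n1=0 y=0 r=0 clk=0 u=1 x=1 z=0 v=0 q=1
  Δ1: clk:0→1
  Δ2: q:1→0
  Δ3: y:0→1, u:1→0
  Δ4: y:1→0, x:1→0
  Δ5: x:0→1
  (5Δ to stable)
t=7 Δ0: p=1 n1=0 y=0 r=0 clk=1 u=0 x=1 z=0 v=0 q=0
  Δ1: clk:1→0
  (1Δ to stable)
t=8 Δ0: p=1 n1=0 y=0 r=0 clk=0 u=0 x=1 z=0 v=0 q=0
  Δ1: clk:0→1
  Δ2: n1:0→1
  (2Δ to stable)
t=9 Δ0: p=1 n1=1 y=0 r=0 clk=1 u=0 x=1 z=0 v=0 q=0
  Δ1: clk:1→0
  (1Δ to stable)
t=10 Δ0: p=1 n1=1 y=0 r=0 clk=0 u=0 x=1 z=0 v=0 q=0
  Δ1: clk:0→1
  Δ2: q:0→1
  Δ3: y:0→1, u:0→1
  Δ4: y:1→0, x:1→0
  Δ5: x:0→1
  (5Δ to stable)
t=11 Δ0: p=1 n1=1 y=0 r=0 clk=1 u=1 x=1 z=0 v=0 q=1
  Δ1: clk:1→0
  (1Δ to stable)
t=12 Δ0: p=1 n1=1 y=0 r=0 clk=0 u=1 x=1 z=0 v=0 q=1
  Δ1: clk:0→1
  Δ2: n1:1→0
  (2Δ to stable)
t=13 Δ0: p=1 n1=0 y=0 r=0 clk=1 u=1 x=1 z=0 v=0 q=1
  Δ1: clk:1→0
  (1Δ to stable)
t=14 Δ0: p=1 n1=0 y=0 r=0 clk=0 u=1 x=1 z=0 v=0 q=1
  Δ1: clk:0→1
  Δ2: q:1→0
  Δ3: y:0→1, u:1→0
  Δ4: y:1→0, x:1→0
  Δ5: x:0→1
  (5Δ to stable)
t=15 Δ0: p=1 n1=0 y=0 r=0 clk=1 u=0 x=1 z=0 v=0 q=0
  Δ1: clk:1→0
  (1Δ to stable)
t=16 Δ0: p=1 n1=0 y=0 r=0 clk=0 u=0 x=1 z=0 v=0 q=0
  Δ1: clk:0→1
  Δ2: n1:0→1
  (2Δ to stable)
t=17 Δ0: p=1 n1=1 y=0 r=0 clk=1 u=0 x=1 z=0 v=0 q=0
  Δ1: clk:1→0
  (1Δ to stable)
t=18 Δ0: p=1 n1=1 y=0 r=0 clk=0 u=0 x=1 z=0 v=0 q=0
  Δ1: clk:0→1
  Δ2: q:0→1
  Δ3: y:0→1, u:0→1
  Δ4: y:1→0, x:1→0
  Δ5: x:0→1
  (5Δ to stable)
t=19 Δ0: p=1 n1=1 y=0 r=0 clk=1 u=1 x=1 z=0 v=0 q=1
  Δ1: clk:1→0
  (1Δ to stable)

no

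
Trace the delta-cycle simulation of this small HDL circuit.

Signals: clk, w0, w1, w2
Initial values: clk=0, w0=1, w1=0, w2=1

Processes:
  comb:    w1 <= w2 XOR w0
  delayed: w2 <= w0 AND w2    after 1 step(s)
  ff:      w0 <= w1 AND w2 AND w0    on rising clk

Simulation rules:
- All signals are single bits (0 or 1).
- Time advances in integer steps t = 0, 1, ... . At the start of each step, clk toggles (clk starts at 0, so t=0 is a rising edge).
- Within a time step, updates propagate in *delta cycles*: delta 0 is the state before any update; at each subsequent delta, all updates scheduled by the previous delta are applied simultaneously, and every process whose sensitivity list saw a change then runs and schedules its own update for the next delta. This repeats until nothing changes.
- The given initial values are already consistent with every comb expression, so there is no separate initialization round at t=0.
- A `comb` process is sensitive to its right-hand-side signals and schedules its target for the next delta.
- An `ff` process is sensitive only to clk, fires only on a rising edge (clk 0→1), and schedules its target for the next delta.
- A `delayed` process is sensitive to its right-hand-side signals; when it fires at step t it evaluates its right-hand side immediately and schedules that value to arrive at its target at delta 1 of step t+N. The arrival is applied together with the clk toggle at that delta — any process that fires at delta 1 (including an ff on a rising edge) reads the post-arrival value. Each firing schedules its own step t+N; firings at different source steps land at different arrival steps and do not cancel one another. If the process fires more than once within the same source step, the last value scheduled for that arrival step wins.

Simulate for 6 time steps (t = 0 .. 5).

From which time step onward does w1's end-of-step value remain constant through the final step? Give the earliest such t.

1

t=0 Δ0: w1=0 clk=0 w2=1 w0=1
  Δ1: clk:0→1
  Δ2: w0:1→0
  Δ3: w1:0→1
  (3Δ to stable)
t=1 Δ0: w1=1 clk=1 w2=1 w0=0
  Δ1: clk:1→0, w2:1→0
  Δ2: w1:1→0
  (2Δ to stable)
t=2 Δ0: w1=0 clk=0 w2=0 w0=0
  Δ1: clk:0→1
  (1Δ to stable)
t=3 Δ0: w1=0 clk=1 w2=0 w0=0
  Δ1: clk:1→0
  (1Δ to stable)
t=4 Δ0: w1=0 clk=0 w2=0 w0=0
  Δ1: clk:0→1
  (1Δ to stable)
t=5 Δ0: w1=0 clk=1 w2=0 w0=0
  Δ1: clk:1→0
  (1Δ to stable)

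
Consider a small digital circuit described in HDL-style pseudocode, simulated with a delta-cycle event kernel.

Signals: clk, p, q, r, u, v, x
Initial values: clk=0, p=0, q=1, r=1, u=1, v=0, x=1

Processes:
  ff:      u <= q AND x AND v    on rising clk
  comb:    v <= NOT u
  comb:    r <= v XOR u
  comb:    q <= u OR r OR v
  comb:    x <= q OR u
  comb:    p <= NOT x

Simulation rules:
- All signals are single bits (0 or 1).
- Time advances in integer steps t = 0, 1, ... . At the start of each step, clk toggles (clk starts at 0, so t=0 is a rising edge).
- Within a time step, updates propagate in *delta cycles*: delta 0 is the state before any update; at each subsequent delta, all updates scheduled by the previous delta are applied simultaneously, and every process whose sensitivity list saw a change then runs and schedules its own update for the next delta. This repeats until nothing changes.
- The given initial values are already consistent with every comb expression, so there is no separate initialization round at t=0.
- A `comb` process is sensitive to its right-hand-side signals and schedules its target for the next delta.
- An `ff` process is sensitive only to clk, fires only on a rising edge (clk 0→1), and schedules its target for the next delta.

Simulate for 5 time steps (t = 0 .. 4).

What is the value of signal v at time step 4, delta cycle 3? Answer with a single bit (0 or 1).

[bits: q,r,u,v,p,x,clk]
t=0: Δ0=1110010 Δ1=1110011 Δ2=1100011 Δ3=1001011 Δ4=1101011 | 4Δ
t=1: Δ0=1101011 Δ1=1101010 | 1Δ
t=2: Δ0=1101010 Δ1=1101011 Δ2=1111011 Δ3=1010011 Δ4=1110011 | 4Δ
t=3: Δ0=1110011 Δ1=1110010 | 1Δ
t=4: Δ0=1110010 Δ1=1110011 Δ2=1100011 Δ3=1001011 Δ4=1101011 | 4Δ

1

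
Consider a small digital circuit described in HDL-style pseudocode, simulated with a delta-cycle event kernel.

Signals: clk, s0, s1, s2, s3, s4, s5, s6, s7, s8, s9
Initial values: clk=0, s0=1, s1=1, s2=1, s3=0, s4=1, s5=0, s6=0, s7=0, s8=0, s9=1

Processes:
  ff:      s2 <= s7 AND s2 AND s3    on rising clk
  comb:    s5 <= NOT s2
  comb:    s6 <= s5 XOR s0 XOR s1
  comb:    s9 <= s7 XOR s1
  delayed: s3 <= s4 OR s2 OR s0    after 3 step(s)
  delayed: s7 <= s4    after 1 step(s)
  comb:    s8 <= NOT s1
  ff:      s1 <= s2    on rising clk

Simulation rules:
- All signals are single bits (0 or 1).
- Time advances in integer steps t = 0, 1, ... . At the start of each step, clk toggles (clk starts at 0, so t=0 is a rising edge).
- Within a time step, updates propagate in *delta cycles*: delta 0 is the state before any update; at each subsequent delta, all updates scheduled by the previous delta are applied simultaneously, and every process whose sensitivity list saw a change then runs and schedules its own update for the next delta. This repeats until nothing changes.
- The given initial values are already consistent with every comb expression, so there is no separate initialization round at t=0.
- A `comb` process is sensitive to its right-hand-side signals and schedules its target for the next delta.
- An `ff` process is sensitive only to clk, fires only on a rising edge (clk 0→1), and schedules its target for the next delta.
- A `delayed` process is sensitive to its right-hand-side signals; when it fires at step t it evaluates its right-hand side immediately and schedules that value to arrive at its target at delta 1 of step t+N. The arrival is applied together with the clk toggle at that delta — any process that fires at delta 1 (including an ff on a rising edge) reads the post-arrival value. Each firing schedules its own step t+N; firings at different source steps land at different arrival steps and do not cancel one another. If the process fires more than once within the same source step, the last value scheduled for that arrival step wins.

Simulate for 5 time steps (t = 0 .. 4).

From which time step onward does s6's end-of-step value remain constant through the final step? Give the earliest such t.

t0.Δ0 s2=1 s5=0 s6=0 s1=1 s9=1 s0=1 s8=0 s3=0 s7=0 clk=0 s4=1
t0.Δ1 s2=1 s5=0 s6=0 s1=1 s9=1 s0=1 s8=0 s3=0 s7=0 clk=1 s4=1
t0.Δ2 s2=0 s5=0 s6=0 s1=1 s9=1 s0=1 s8=0 s3=0 s7=0 clk=1 s4=1
t0.Δ3 s2=0 s5=1 s6=0 s1=1 s9=1 s0=1 s8=0 s3=0 s7=0 clk=1 s4=1
t0.Δ4 s2=0 s5=1 s6=1 s1=1 s9=1 s0=1 s8=0 s3=0 s7=0 clk=1 s4=1
t1.Δ0 s2=0 s5=1 s6=1 s1=1 s9=1 s0=1 s8=0 s3=0 s7=0 clk=1 s4=1
t1.Δ1 s2=0 s5=1 s6=1 s1=1 s9=1 s0=1 s8=0 s3=0 s7=0 clk=0 s4=1
t2.Δ0 s2=0 s5=1 s6=1 s1=1 s9=1 s0=1 s8=0 s3=0 s7=0 clk=0 s4=1
t2.Δ1 s2=0 s5=1 s6=1 s1=1 s9=1 s0=1 s8=0 s3=0 s7=0 clk=1 s4=1
t2.Δ2 s2=0 s5=1 s6=1 s1=0 s9=1 s0=1 s8=0 s3=0 s7=0 clk=1 s4=1
t2.Δ3 s2=0 s5=1 s6=0 s1=0 s9=0 s0=1 s8=1 s3=0 s7=0 clk=1 s4=1
t3.Δ0 s2=0 s5=1 s6=0 s1=0 s9=0 s0=1 s8=1 s3=0 s7=0 clk=1 s4=1
t3.Δ1 s2=0 s5=1 s6=0 s1=0 s9=0 s0=1 s8=1 s3=1 s7=0 clk=0 s4=1
t4.Δ0 s2=0 s5=1 s6=0 s1=0 s9=0 s0=1 s8=1 s3=1 s7=0 clk=0 s4=1
t4.Δ1 s2=0 s5=1 s6=0 s1=0 s9=0 s0=1 s8=1 s3=1 s7=0 clk=1 s4=1

2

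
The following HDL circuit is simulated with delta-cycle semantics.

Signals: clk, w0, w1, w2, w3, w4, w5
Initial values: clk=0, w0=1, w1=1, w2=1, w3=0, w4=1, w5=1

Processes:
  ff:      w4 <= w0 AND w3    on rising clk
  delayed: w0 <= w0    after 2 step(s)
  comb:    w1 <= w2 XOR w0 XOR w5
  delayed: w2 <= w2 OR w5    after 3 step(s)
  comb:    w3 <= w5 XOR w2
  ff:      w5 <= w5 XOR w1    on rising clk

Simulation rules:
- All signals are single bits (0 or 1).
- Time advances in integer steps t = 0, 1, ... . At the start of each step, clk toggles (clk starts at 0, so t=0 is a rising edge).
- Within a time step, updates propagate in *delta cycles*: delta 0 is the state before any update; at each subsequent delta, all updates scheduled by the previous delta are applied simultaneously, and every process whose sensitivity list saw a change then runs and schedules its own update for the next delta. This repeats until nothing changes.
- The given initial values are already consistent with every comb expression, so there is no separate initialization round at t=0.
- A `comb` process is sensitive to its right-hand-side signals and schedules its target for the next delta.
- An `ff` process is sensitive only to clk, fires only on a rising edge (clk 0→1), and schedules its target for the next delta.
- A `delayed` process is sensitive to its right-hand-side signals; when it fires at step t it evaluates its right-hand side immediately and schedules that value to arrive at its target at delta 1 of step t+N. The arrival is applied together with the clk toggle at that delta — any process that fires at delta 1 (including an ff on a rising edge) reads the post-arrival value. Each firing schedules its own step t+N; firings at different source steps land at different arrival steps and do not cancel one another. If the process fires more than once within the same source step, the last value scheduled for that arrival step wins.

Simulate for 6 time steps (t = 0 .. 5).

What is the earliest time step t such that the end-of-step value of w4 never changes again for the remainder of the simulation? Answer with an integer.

2

t0.Δ0 w0=1 w4=1 w1=1 w5=1 clk=0 w3=0 w2=1
t0.Δ1 w0=1 w4=1 w1=1 w5=1 clk=1 w3=0 w2=1
t0.Δ2 w0=1 w4=0 w1=1 w5=0 clk=1 w3=0 w2=1
t0.Δ3 w0=1 w4=0 w1=0 w5=0 clk=1 w3=1 w2=1
t1.Δ0 w0=1 w4=0 w1=0 w5=0 clk=1 w3=1 w2=1
t1.Δ1 w0=1 w4=0 w1=0 w5=0 clk=0 w3=1 w2=1
t2.Δ0 w0=1 w4=0 w1=0 w5=0 clk=0 w3=1 w2=1
t2.Δ1 w0=1 w4=0 w1=0 w5=0 clk=1 w3=1 w2=1
t2.Δ2 w0=1 w4=1 w1=0 w5=0 clk=1 w3=1 w2=1
t3.Δ0 w0=1 w4=1 w1=0 w5=0 clk=1 w3=1 w2=1
t3.Δ1 w0=1 w4=1 w1=0 w5=0 clk=0 w3=1 w2=1
t4.Δ0 w0=1 w4=1 w1=0 w5=0 clk=0 w3=1 w2=1
t4.Δ1 w0=1 w4=1 w1=0 w5=0 clk=1 w3=1 w2=1
t5.Δ0 w0=1 w4=1 w1=0 w5=0 clk=1 w3=1 w2=1
t5.Δ1 w0=1 w4=1 w1=0 w5=0 clk=0 w3=1 w2=1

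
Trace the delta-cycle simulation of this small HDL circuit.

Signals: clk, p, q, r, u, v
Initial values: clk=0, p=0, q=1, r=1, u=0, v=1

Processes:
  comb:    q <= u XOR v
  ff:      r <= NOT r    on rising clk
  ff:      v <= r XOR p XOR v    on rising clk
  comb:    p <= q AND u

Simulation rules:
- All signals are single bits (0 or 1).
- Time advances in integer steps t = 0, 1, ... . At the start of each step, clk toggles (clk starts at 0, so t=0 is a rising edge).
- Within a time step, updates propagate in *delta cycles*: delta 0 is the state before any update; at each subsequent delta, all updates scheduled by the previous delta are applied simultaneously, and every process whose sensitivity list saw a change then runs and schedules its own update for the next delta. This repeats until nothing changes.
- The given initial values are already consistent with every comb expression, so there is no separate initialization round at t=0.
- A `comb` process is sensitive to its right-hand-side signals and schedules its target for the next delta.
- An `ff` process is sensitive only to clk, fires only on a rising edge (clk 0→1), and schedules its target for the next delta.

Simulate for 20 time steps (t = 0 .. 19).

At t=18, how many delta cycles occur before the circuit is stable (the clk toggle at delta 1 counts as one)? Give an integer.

2

t0.Δ0 q=1 clk=0 u=0 r=1 v=1 p=0
t0.Δ1 q=1 clk=1 u=0 r=1 v=1 p=0
t0.Δ2 q=1 clk=1 u=0 r=0 v=0 p=0
t0.Δ3 q=0 clk=1 u=0 r=0 v=0 p=0
t1.Δ0 q=0 clk=1 u=0 r=0 v=0 p=0
t1.Δ1 q=0 clk=0 u=0 r=0 v=0 p=0
t2.Δ0 q=0 clk=0 u=0 r=0 v=0 p=0
t2.Δ1 q=0 clk=1 u=0 r=0 v=0 p=0
t2.Δ2 q=0 clk=1 u=0 r=1 v=0 p=0
t3.Δ0 q=0 clk=1 u=0 r=1 v=0 p=0
t3.Δ1 q=0 clk=0 u=0 r=1 v=0 p=0
t4.Δ0 q=0 clk=0 u=0 r=1 v=0 p=0
t4.Δ1 q=0 clk=1 u=0 r=1 v=0 p=0
t4.Δ2 q=0 clk=1 u=0 r=0 v=1 p=0
t4.Δ3 q=1 clk=1 u=0 r=0 v=1 p=0
t5.Δ0 q=1 clk=1 u=0 r=0 v=1 p=0
t5.Δ1 q=1 clk=0 u=0 r=0 v=1 p=0
t6.Δ0 q=1 clk=0 u=0 r=0 v=1 p=0
t6.Δ1 q=1 clk=1 u=0 r=0 v=1 p=0
t6.Δ2 q=1 clk=1 u=0 r=1 v=1 p=0
t7.Δ0 q=1 clk=1 u=0 r=1 v=1 p=0
t7.Δ1 q=1 clk=0 u=0 r=1 v=1 p=0
t8.Δ0 q=1 clk=0 u=0 r=1 v=1 p=0
t8.Δ1 q=1 clk=1 u=0 r=1 v=1 p=0
t8.Δ2 q=1 clk=1 u=0 r=0 v=0 p=0
t8.Δ3 q=0 clk=1 u=0 r=0 v=0 p=0
t9.Δ0 q=0 clk=1 u=0 r=0 v=0 p=0
t9.Δ1 q=0 clk=0 u=0 r=0 v=0 p=0
t10.Δ0 q=0 clk=0 u=0 r=0 v=0 p=0
t10.Δ1 q=0 clk=1 u=0 r=0 v=0 p=0
t10.Δ2 q=0 clk=1 u=0 r=1 v=0 p=0
t11.Δ0 q=0 clk=1 u=0 r=1 v=0 p=0
t11.Δ1 q=0 clk=0 u=0 r=1 v=0 p=0
t12.Δ0 q=0 clk=0 u=0 r=1 v=0 p=0
t12.Δ1 q=0 clk=1 u=0 r=1 v=0 p=0
t12.Δ2 q=0 clk=1 u=0 r=0 v=1 p=0
t12.Δ3 q=1 clk=1 u=0 r=0 v=1 p=0
t13.Δ0 q=1 clk=1 u=0 r=0 v=1 p=0
t13.Δ1 q=1 clk=0 u=0 r=0 v=1 p=0
t14.Δ0 q=1 clk=0 u=0 r=0 v=1 p=0
t14.Δ1 q=1 clk=1 u=0 r=0 v=1 p=0
t14.Δ2 q=1 clk=1 u=0 r=1 v=1 p=0
t15.Δ0 q=1 clk=1 u=0 r=1 v=1 p=0
t15.Δ1 q=1 clk=0 u=0 r=1 v=1 p=0
t16.Δ0 q=1 clk=0 u=0 r=1 v=1 p=0
t16.Δ1 q=1 clk=1 u=0 r=1 v=1 p=0
t16.Δ2 q=1 clk=1 u=0 r=0 v=0 p=0
t16.Δ3 q=0 clk=1 u=0 r=0 v=0 p=0
t17.Δ0 q=0 clk=1 u=0 r=0 v=0 p=0
t17.Δ1 q=0 clk=0 u=0 r=0 v=0 p=0
t18.Δ0 q=0 clk=0 u=0 r=0 v=0 p=0
t18.Δ1 q=0 clk=1 u=0 r=0 v=0 p=0
t18.Δ2 q=0 clk=1 u=0 r=1 v=0 p=0
t19.Δ0 q=0 clk=1 u=0 r=1 v=0 p=0
t19.Δ1 q=0 clk=0 u=0 r=1 v=0 p=0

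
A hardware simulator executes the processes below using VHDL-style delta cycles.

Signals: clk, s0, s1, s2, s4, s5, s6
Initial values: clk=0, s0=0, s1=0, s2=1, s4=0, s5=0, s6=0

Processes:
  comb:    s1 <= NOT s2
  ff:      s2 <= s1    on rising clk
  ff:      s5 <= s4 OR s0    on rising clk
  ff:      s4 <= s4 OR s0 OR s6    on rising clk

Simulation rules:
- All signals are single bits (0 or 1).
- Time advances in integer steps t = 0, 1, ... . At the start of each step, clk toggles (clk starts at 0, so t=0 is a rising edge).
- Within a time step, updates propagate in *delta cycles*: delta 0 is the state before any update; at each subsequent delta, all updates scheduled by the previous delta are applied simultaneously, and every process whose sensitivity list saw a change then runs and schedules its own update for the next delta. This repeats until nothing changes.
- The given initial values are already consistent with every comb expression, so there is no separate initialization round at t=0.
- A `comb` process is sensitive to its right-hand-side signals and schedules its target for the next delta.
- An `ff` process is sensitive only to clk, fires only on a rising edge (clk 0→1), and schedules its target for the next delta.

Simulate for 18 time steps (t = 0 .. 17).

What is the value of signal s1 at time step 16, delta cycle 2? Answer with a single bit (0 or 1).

t=0 Δ0: s4=0 s0=0 s2=1 s1=0 s6=0 clk=0 s5=0
  Δ1: clk:0→1
  Δ2: s2:1→0
  Δ3: s1:0→1
  (3Δ to stable)
t=1 Δ0: s4=0 s0=0 s2=0 s1=1 s6=0 clk=1 s5=0
  Δ1: clk:1→0
  (1Δ to stable)
t=2 Δ0: s4=0 s0=0 s2=0 s1=1 s6=0 clk=0 s5=0
  Δ1: clk:0→1
  Δ2: s2:0→1
  Δ3: s1:1→0
  (3Δ to stable)
t=3 Δ0: s4=0 s0=0 s2=1 s1=0 s6=0 clk=1 s5=0
  Δ1: clk:1→0
  (1Δ to stable)
t=4 Δ0: s4=0 s0=0 s2=1 s1=0 s6=0 clk=0 s5=0
  Δ1: clk:0→1
  Δ2: s2:1→0
  Δ3: s1:0→1
  (3Δ to stable)
t=5 Δ0: s4=0 s0=0 s2=0 s1=1 s6=0 clk=1 s5=0
  Δ1: clk:1→0
  (1Δ to stable)
t=6 Δ0: s4=0 s0=0 s2=0 s1=1 s6=0 clk=0 s5=0
  Δ1: clk:0→1
  Δ2: s2:0→1
  Δ3: s1:1→0
  (3Δ to stable)
t=7 Δ0: s4=0 s0=0 s2=1 s1=0 s6=0 clk=1 s5=0
  Δ1: clk:1→0
  (1Δ to stable)
t=8 Δ0: s4=0 s0=0 s2=1 s1=0 s6=0 clk=0 s5=0
  Δ1: clk:0→1
  Δ2: s2:1→0
  Δ3: s1:0→1
  (3Δ to stable)
t=9 Δ0: s4=0 s0=0 s2=0 s1=1 s6=0 clk=1 s5=0
  Δ1: clk:1→0
  (1Δ to stable)
t=10 Δ0: s4=0 s0=0 s2=0 s1=1 s6=0 clk=0 s5=0
  Δ1: clk:0→1
  Δ2: s2:0→1
  Δ3: s1:1→0
  (3Δ to stable)
t=11 Δ0: s4=0 s0=0 s2=1 s1=0 s6=0 clk=1 s5=0
  Δ1: clk:1→0
  (1Δ to stable)
t=12 Δ0: s4=0 s0=0 s2=1 s1=0 s6=0 clk=0 s5=0
  Δ1: clk:0→1
  Δ2: s2:1→0
  Δ3: s1:0→1
  (3Δ to stable)
t=13 Δ0: s4=0 s0=0 s2=0 s1=1 s6=0 clk=1 s5=0
  Δ1: clk:1→0
  (1Δ to stable)
t=14 Δ0: s4=0 s0=0 s2=0 s1=1 s6=0 clk=0 s5=0
  Δ1: clk:0→1
  Δ2: s2:0→1
  Δ3: s1:1→0
  (3Δ to stable)
t=15 Δ0: s4=0 s0=0 s2=1 s1=0 s6=0 clk=1 s5=0
  Δ1: clk:1→0
  (1Δ to stable)
t=16 Δ0: s4=0 s0=0 s2=1 s1=0 s6=0 clk=0 s5=0
  Δ1: clk:0→1
  Δ2: s2:1→0
  Δ3: s1:0→1
  (3Δ to stable)
t=17 Δ0: s4=0 s0=0 s2=0 s1=1 s6=0 clk=1 s5=0
  Δ1: clk:1→0
  (1Δ to stable)

0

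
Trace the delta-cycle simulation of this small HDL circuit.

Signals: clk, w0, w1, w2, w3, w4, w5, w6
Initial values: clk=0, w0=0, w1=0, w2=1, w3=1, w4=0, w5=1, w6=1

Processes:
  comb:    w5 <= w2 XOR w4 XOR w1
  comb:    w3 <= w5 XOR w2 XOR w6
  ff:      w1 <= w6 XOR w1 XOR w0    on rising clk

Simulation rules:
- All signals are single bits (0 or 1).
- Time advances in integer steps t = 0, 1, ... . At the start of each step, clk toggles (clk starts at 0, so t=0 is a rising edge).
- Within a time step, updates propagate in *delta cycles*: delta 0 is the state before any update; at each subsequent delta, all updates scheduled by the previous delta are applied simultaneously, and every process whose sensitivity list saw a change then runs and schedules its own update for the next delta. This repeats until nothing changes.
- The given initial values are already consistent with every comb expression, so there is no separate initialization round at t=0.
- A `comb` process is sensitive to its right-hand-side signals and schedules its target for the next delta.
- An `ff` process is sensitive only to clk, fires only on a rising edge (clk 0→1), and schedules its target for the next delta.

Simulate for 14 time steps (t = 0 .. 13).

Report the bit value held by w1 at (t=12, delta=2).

[bits: clk,w2,w4,w3,w6,w0,w5,w1]
t=0: Δ0=01011010 Δ1=11011010 Δ2=11011011 Δ3=11011001 Δ4=11001001 | 4Δ
t=1: Δ0=11001001 Δ1=01001001 | 1Δ
t=2: Δ0=01001001 Δ1=11001001 Δ2=11001000 Δ3=11001010 Δ4=11011010 | 4Δ
t=3: Δ0=11011010 Δ1=01011010 | 1Δ
t=4: Δ0=01011010 Δ1=11011010 Δ2=11011011 Δ3=11011001 Δ4=11001001 | 4Δ
t=5: Δ0=11001001 Δ1=01001001 | 1Δ
t=6: Δ0=01001001 Δ1=11001001 Δ2=11001000 Δ3=11001010 Δ4=11011010 | 4Δ
t=7: Δ0=11011010 Δ1=01011010 | 1Δ
t=8: Δ0=01011010 Δ1=11011010 Δ2=11011011 Δ3=11011001 Δ4=11001001 | 4Δ
t=9: Δ0=11001001 Δ1=01001001 | 1Δ
t=10: Δ0=01001001 Δ1=11001001 Δ2=11001000 Δ3=11001010 Δ4=11011010 | 4Δ
t=11: Δ0=11011010 Δ1=01011010 | 1Δ
t=12: Δ0=01011010 Δ1=11011010 Δ2=11011011 Δ3=11011001 Δ4=11001001 | 4Δ
t=13: Δ0=11001001 Δ1=01001001 | 1Δ

1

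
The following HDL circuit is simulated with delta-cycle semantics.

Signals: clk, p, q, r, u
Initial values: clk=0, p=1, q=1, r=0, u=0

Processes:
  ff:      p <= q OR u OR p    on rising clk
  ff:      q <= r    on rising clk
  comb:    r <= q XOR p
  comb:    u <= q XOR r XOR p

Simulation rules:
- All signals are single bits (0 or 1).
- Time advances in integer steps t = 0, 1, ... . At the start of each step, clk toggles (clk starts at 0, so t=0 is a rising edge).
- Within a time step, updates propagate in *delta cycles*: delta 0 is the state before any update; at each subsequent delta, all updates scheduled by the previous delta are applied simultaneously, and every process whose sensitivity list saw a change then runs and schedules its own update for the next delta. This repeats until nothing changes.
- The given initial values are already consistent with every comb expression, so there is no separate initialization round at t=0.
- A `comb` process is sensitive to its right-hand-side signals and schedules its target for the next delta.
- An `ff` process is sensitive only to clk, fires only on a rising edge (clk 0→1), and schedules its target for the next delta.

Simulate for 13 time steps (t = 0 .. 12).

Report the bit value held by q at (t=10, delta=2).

1

[bits: r,q,p,u,clk]
t=0: Δ0=01100 Δ1=01101 Δ2=00101 Δ3=10111 Δ4=10101 | 4Δ
t=1: Δ0=10101 Δ1=10100 | 1Δ
t=2: Δ0=10100 Δ1=10101 Δ2=11101 Δ3=01111 Δ4=01101 | 4Δ
t=3: Δ0=01101 Δ1=01100 | 1Δ
t=4: Δ0=01100 Δ1=01101 Δ2=00101 Δ3=10111 Δ4=10101 | 4Δ
t=5: Δ0=10101 Δ1=10100 | 1Δ
t=6: Δ0=10100 Δ1=10101 Δ2=11101 Δ3=01111 Δ4=01101 | 4Δ
t=7: Δ0=01101 Δ1=01100 | 1Δ
t=8: Δ0=01100 Δ1=01101 Δ2=00101 Δ3=10111 Δ4=10101 | 4Δ
t=9: Δ0=10101 Δ1=10100 | 1Δ
t=10: Δ0=10100 Δ1=10101 Δ2=11101 Δ3=01111 Δ4=01101 | 4Δ
t=11: Δ0=01101 Δ1=01100 | 1Δ
t=12: Δ0=01100 Δ1=01101 Δ2=00101 Δ3=10111 Δ4=10101 | 4Δ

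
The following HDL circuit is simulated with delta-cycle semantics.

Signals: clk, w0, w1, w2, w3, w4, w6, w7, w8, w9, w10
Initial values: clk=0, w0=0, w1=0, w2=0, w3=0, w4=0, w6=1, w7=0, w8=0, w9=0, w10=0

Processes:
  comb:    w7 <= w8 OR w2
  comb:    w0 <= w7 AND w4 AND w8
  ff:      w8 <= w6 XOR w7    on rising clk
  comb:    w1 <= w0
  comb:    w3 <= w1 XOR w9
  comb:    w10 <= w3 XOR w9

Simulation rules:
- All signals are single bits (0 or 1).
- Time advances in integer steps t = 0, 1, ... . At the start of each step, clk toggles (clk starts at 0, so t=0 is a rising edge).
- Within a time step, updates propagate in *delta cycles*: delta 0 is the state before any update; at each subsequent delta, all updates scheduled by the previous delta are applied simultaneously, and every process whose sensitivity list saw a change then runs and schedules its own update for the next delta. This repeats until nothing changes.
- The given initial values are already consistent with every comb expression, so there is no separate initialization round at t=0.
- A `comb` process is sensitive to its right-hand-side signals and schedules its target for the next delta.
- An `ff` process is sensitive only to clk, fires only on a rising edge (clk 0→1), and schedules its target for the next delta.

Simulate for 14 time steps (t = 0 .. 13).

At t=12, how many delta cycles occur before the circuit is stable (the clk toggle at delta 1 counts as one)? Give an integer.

3

t=0 Δ0: w6=1 w10=0 w0=0 w7=0 w8=0 w9=0 w4=0 w1=0 clk=0 w3=0 w2=0
  Δ1: clk:0→1
  Δ2: w8:0→1
  Δ3: w7:0→1
  (3Δ to stable)
t=1 Δ0: w6=1 w10=0 w0=0 w7=1 w8=1 w9=0 w4=0 w1=0 clk=1 w3=0 w2=0
  Δ1: clk:1→0
  (1Δ to stable)
t=2 Δ0: w6=1 w10=0 w0=0 w7=1 w8=1 w9=0 w4=0 w1=0 clk=0 w3=0 w2=0
  Δ1: clk:0→1
  Δ2: w8:1→0
  Δ3: w7:1→0
  (3Δ to stable)
t=3 Δ0: w6=1 w10=0 w0=0 w7=0 w8=0 w9=0 w4=0 w1=0 clk=1 w3=0 w2=0
  Δ1: clk:1→0
  (1Δ to stable)
t=4 Δ0: w6=1 w10=0 w0=0 w7=0 w8=0 w9=0 w4=0 w1=0 clk=0 w3=0 w2=0
  Δ1: clk:0→1
  Δ2: w8:0→1
  Δ3: w7:0→1
  (3Δ to stable)
t=5 Δ0: w6=1 w10=0 w0=0 w7=1 w8=1 w9=0 w4=0 w1=0 clk=1 w3=0 w2=0
  Δ1: clk:1→0
  (1Δ to stable)
t=6 Δ0: w6=1 w10=0 w0=0 w7=1 w8=1 w9=0 w4=0 w1=0 clk=0 w3=0 w2=0
  Δ1: clk:0→1
  Δ2: w8:1→0
  Δ3: w7:1→0
  (3Δ to stable)
t=7 Δ0: w6=1 w10=0 w0=0 w7=0 w8=0 w9=0 w4=0 w1=0 clk=1 w3=0 w2=0
  Δ1: clk:1→0
  (1Δ to stable)
t=8 Δ0: w6=1 w10=0 w0=0 w7=0 w8=0 w9=0 w4=0 w1=0 clk=0 w3=0 w2=0
  Δ1: clk:0→1
  Δ2: w8:0→1
  Δ3: w7:0→1
  (3Δ to stable)
t=9 Δ0: w6=1 w10=0 w0=0 w7=1 w8=1 w9=0 w4=0 w1=0 clk=1 w3=0 w2=0
  Δ1: clk:1→0
  (1Δ to stable)
t=10 Δ0: w6=1 w10=0 w0=0 w7=1 w8=1 w9=0 w4=0 w1=0 clk=0 w3=0 w2=0
  Δ1: clk:0→1
  Δ2: w8:1→0
  Δ3: w7:1→0
  (3Δ to stable)
t=11 Δ0: w6=1 w10=0 w0=0 w7=0 w8=0 w9=0 w4=0 w1=0 clk=1 w3=0 w2=0
  Δ1: clk:1→0
  (1Δ to stable)
t=12 Δ0: w6=1 w10=0 w0=0 w7=0 w8=0 w9=0 w4=0 w1=0 clk=0 w3=0 w2=0
  Δ1: clk:0→1
  Δ2: w8:0→1
  Δ3: w7:0→1
  (3Δ to stable)
t=13 Δ0: w6=1 w10=0 w0=0 w7=1 w8=1 w9=0 w4=0 w1=0 clk=1 w3=0 w2=0
  Δ1: clk:1→0
  (1Δ to stable)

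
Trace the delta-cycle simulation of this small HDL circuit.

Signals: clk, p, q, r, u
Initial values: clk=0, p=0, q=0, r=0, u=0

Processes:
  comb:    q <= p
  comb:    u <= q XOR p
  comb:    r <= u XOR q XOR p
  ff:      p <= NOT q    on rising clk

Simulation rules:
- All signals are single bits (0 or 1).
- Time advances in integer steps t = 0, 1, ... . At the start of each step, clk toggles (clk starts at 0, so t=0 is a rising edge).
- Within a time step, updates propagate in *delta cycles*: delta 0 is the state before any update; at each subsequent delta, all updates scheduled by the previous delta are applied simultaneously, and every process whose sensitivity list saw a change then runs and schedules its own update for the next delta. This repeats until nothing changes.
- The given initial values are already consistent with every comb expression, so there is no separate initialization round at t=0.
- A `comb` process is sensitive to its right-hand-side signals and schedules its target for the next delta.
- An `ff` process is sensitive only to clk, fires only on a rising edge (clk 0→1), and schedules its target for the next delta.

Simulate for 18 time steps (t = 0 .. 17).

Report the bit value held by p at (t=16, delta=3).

1

t=0 Δ0: r=0 u=0 p=0 clk=0 q=0
  Δ1: clk:0→1
  Δ2: p:0→1
  Δ3: r:0→1, u:0→1, q:0→1
  Δ4: u:1→0
  Δ5: r:1→0
  (5Δ to stable)
t=1 Δ0: r=0 u=0 p=1 clk=1 q=1
  Δ1: clk:1→0
  (1Δ to stable)
t=2 Δ0: r=0 u=0 p=1 clk=0 q=1
  Δ1: clk:0→1
  Δ2: p:1→0
  Δ3: r:0→1, u:0→1, q:1→0
  Δ4: u:1→0
  Δ5: r:1→0
  (5Δ to stable)
t=3 Δ0: r=0 u=0 p=0 clk=1 q=0
  Δ1: clk:1→0
  (1Δ to stable)
t=4 Δ0: r=0 u=0 p=0 clk=0 q=0
  Δ1: clk:0→1
  Δ2: p:0→1
  Δ3: r:0→1, u:0→1, q:0→1
  Δ4: u:1→0
  Δ5: r:1→0
  (5Δ to stable)
t=5 Δ0: r=0 u=0 p=1 clk=1 q=1
  Δ1: clk:1→0
  (1Δ to stable)
t=6 Δ0: r=0 u=0 p=1 clk=0 q=1
  Δ1: clk:0→1
  Δ2: p:1→0
  Δ3: r:0→1, u:0→1, q:1→0
  Δ4: u:1→0
  Δ5: r:1→0
  (5Δ to stable)
t=7 Δ0: r=0 u=0 p=0 clk=1 q=0
  Δ1: clk:1→0
  (1Δ to stable)
t=8 Δ0: r=0 u=0 p=0 clk=0 q=0
  Δ1: clk:0→1
  Δ2: p:0→1
  Δ3: r:0→1, u:0→1, q:0→1
  Δ4: u:1→0
  Δ5: r:1→0
  (5Δ to stable)
t=9 Δ0: r=0 u=0 p=1 clk=1 q=1
  Δ1: clk:1→0
  (1Δ to stable)
t=10 Δ0: r=0 u=0 p=1 clk=0 q=1
  Δ1: clk:0→1
  Δ2: p:1→0
  Δ3: r:0→1, u:0→1, q:1→0
  Δ4: u:1→0
  Δ5: r:1→0
  (5Δ to stable)
t=11 Δ0: r=0 u=0 p=0 clk=1 q=0
  Δ1: clk:1→0
  (1Δ to stable)
t=12 Δ0: r=0 u=0 p=0 clk=0 q=0
  Δ1: clk:0→1
  Δ2: p:0→1
  Δ3: r:0→1, u:0→1, q:0→1
  Δ4: u:1→0
  Δ5: r:1→0
  (5Δ to stable)
t=13 Δ0: r=0 u=0 p=1 clk=1 q=1
  Δ1: clk:1→0
  (1Δ to stable)
t=14 Δ0: r=0 u=0 p=1 clk=0 q=1
  Δ1: clk:0→1
  Δ2: p:1→0
  Δ3: r:0→1, u:0→1, q:1→0
  Δ4: u:1→0
  Δ5: r:1→0
  (5Δ to stable)
t=15 Δ0: r=0 u=0 p=0 clk=1 q=0
  Δ1: clk:1→0
  (1Δ to stable)
t=16 Δ0: r=0 u=0 p=0 clk=0 q=0
  Δ1: clk:0→1
  Δ2: p:0→1
  Δ3: r:0→1, u:0→1, q:0→1
  Δ4: u:1→0
  Δ5: r:1→0
  (5Δ to stable)
t=17 Δ0: r=0 u=0 p=1 clk=1 q=1
  Δ1: clk:1→0
  (1Δ to stable)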